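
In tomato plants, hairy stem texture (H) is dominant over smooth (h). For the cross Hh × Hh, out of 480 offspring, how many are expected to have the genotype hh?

Punnett square for Hh × Hh:
Offspring genotypes: 1 HH, 2 Hh, 1 hh
Total offspring: 4
Count with target: 1
Probability: 1/4
Expected count = 1/4 × 480 = 120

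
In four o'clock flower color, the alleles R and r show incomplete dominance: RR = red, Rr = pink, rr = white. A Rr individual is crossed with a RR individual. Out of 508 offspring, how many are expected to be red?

Punnett square for Rr × RR:
Offspring genotypes: 2 RR, 2 Rr
Phenotype counts: 2 red, 2 pink
red: 2 out of 4 → fraction 1/2
Expected count = 1/2 × 508 = 254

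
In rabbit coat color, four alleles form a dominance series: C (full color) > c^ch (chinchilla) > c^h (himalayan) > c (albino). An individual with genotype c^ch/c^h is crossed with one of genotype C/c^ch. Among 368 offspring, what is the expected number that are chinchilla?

Cross: c^ch/c^h × C/c^ch
Allele dominance: C > c^ch > c^h > c
Offspring genotypes: 1 C/c^ch, 1 c^ch/c^ch, 1 C/c^h, 1 c^ch/c^h
Phenotype counts: 2 full color, 2 chinchilla
chinchilla: 2 out of 4 → fraction 1/2
Expected count = 1/2 × 368 = 184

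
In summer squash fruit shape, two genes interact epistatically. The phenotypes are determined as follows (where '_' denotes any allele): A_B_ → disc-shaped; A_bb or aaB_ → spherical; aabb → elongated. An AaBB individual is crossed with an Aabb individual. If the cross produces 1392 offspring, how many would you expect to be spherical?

Cross: AaBB × Aabb — consider each gene separately:
A gene: Aa × Aa → 1 AA, 2 Aa, 1 aa → 3 A_ : 1 aa (out of 4)
B gene: BB × bb → 4 Bb → 4 B_ (out of 4)
Genotype classes (out of 4 × 4 = 16): A_B_ = 3×4 = 12; aaB_ = 1×4 = 4
Apply the phenotype rules: A_B_ (12) → disc-shaped; aaB_ (4) → spherical
Phenotype counts (out of 16): 12 disc-shaped, 4 spherical
spherical: 4 out of 16 → fraction 1/4
Expected count = 1/4 × 1392 = 348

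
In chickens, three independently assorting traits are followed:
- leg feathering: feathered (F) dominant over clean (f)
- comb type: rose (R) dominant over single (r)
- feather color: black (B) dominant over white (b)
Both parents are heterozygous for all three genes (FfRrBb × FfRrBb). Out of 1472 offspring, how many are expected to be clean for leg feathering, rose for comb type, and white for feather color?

Trihybrid cross: FfRrBb × FfRrBb
Each trait segregates independently with a 3:1 phenotypic ratio, so each gene contributes 3/4 (dominant) or 1/4 (recessive).
Target: clean (leg feathering), rose (comb type), white (feather color)
Probability = product of independent per-trait probabilities
= 1/4 × 3/4 × 1/4 = 3/64
Expected count = 3/64 × 1472 = 69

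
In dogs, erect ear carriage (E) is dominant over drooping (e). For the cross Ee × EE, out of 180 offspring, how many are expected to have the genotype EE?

Punnett square for Ee × EE:
Offspring genotypes: 2 EE, 2 Ee
Total offspring: 4
Count with target: 2
Probability: 2/4 = 1/2
Expected count = 1/2 × 180 = 90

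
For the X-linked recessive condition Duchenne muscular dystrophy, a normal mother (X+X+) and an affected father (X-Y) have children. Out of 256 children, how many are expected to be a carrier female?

Cross: X+X+ × X-Y
Offspring: 2 X+X-, 2 X+Y
Probability of a carrier female: 2/4 = 1/2
Expected count = 1/2 × 256 = 128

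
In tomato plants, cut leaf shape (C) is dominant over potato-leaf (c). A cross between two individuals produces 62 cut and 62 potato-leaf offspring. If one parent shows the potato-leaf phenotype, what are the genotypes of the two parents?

Observed offspring: 62 cut, 62 potato-leaf
The observed ratio simplifies to 1:1. One parent shows potato-leaf, so its genotype must be cc. A 1:1 offspring split requires the other parent to be heterozygous (Cc).
Parent genotypes: cc × Cc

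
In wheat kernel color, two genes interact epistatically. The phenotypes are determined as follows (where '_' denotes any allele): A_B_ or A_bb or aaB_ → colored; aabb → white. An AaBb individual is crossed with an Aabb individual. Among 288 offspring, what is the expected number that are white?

Cross: AaBb × Aabb — consider each gene separately:
A gene: Aa × Aa → 1 AA, 2 Aa, 1 aa → 3 A_ : 1 aa (out of 4)
B gene: Bb × bb → 2 Bb, 2 bb → 2 B_ : 2 bb (out of 4)
Genotype classes (out of 4 × 4 = 16): A_B_ = 3×2 = 6; A_bb = 3×2 = 6; aaB_ = 1×2 = 2; aabb = 1×2 = 2
Apply the phenotype rules: A_B_ (6) + A_bb (6) + aaB_ (2) → colored; aabb (2) → white
Phenotype counts (out of 16): 14 colored, 2 white
white: 2 out of 16 → fraction 1/8
Expected count = 1/8 × 288 = 36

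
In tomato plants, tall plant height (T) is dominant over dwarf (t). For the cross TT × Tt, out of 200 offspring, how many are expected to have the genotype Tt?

Punnett square for TT × Tt:
Offspring genotypes: 2 TT, 2 Tt
Total offspring: 4
Count with target: 2
Probability: 2/4 = 1/2
Expected count = 1/2 × 200 = 100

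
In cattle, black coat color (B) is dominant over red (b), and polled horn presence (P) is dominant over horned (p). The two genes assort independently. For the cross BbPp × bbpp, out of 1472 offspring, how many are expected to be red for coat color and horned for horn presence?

Dihybrid cross BbPp × bbpp — consider each gene separately:
coat color: Bb × bb → 2 Bb, 2 bb → 2 B_ : 2 bb (out of 4)
horn presence: Pp × pp → 2 Pp, 2 pp → 2 P_ : 2 pp (out of 4)
Looking for: red (bb) and horned (pp)
P(red) = 2/4, P(horned) = 2/4
P(both) = 2/4 × 2/4 = 4/16 = 1/4
Expected count = 1/4 × 1472 = 368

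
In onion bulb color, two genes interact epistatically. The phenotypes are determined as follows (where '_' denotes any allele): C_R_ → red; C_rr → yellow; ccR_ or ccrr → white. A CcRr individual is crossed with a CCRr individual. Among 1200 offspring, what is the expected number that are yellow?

Cross: CcRr × CCRr — consider each gene separately:
C gene: Cc × CC → 2 CC, 2 Cc → 4 C_ (out of 4)
R gene: Rr × Rr → 1 RR, 2 Rr, 1 rr → 3 R_ : 1 rr (out of 4)
Genotype classes (out of 4 × 4 = 16): C_R_ = 4×3 = 12; C_rr = 4×1 = 4
Apply the phenotype rules: C_R_ (12) → red; C_rr (4) → yellow
Phenotype counts (out of 16): 12 red, 4 yellow
yellow: 4 out of 16 → fraction 1/4
Expected count = 1/4 × 1200 = 300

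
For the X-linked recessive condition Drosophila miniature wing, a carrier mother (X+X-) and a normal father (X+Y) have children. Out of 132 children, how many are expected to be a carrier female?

Cross: X+X- × X+Y
Offspring: 1 X+X+, 1 X+Y, 1 X+X-, 1 X-Y
Probability of a carrier female: 1/4
Expected count = 1/4 × 132 = 33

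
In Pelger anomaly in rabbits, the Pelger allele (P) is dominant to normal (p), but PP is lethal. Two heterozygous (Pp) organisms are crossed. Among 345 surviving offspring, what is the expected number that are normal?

Cross: Pp × Pp
Punnett square offspring (before lethality): 1 PP, 2 Pp, 1 pp
The PP genotype is lethal (embryos die); surviving offspring: 2 Pp, 1 pp
normal: 1 out of 3 → fraction 1/3
Expected count = 1/3 × 345 = 115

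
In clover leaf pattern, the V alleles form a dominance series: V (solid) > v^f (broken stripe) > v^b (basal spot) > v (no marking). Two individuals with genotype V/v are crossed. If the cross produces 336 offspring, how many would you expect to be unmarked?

Cross: V/v × V/v
Allele dominance: V > v^f > v^b > v
Offspring genotypes: 1 V/V, 2 V/v, 1 v/v
Phenotype counts: 3 solid, 1 unmarked
unmarked: 1 out of 4 → fraction 1/4
Expected count = 1/4 × 336 = 84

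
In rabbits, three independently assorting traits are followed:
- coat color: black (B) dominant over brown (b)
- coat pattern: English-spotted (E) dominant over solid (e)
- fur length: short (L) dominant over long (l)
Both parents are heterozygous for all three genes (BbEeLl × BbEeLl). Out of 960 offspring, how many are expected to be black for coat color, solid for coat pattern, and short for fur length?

Trihybrid cross: BbEeLl × BbEeLl
Each trait segregates independently with a 3:1 phenotypic ratio, so each gene contributes 3/4 (dominant) or 1/4 (recessive).
Target: black (coat color), solid (coat pattern), short (fur length)
Probability = product of independent per-trait probabilities
= 3/4 × 1/4 × 3/4 = 9/64
Expected count = 9/64 × 960 = 135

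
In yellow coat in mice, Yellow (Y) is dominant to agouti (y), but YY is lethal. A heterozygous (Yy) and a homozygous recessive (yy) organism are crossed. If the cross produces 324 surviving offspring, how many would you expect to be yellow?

Cross: Yy × yy
Punnett square offspring (before lethality): 2 Yy, 2 yy
No YY offspring are produced in this cross.
yellow: 2 out of 4 → fraction 1/2
Expected count = 1/2 × 324 = 162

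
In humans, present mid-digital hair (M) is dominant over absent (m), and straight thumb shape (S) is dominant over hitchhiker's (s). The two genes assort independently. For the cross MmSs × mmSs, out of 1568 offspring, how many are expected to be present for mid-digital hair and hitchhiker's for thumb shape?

Dihybrid cross MmSs × mmSs — consider each gene separately:
mid-digital hair: Mm × mm → 2 Mm, 2 mm → 2 M_ : 2 mm (out of 4)
thumb shape: Ss × Ss → 1 SS, 2 Ss, 1 ss → 3 S_ : 1 ss (out of 4)
Looking for: present (M_) and hitchhiker's (ss)
P(present) = 2/4, P(hitchhiker's) = 1/4
P(both) = 2/4 × 1/4 = 2/16 = 1/8
Expected count = 1/8 × 1568 = 196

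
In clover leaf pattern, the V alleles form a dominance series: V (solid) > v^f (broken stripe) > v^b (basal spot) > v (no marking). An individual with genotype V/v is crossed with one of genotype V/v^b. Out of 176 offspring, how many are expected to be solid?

Cross: V/v × V/v^b
Allele dominance: V > v^f > v^b > v
Offspring genotypes: 1 V/V, 1 V/v^b, 1 V/v, 1 v^b/v
Phenotype counts: 3 solid, 1 basal spot
solid: 3 out of 4 → fraction 3/4
Expected count = 3/4 × 176 = 132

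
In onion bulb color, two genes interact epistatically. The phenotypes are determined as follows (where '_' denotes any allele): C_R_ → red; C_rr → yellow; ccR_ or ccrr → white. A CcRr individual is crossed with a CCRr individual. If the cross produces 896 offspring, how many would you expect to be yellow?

Cross: CcRr × CCRr — consider each gene separately:
C gene: Cc × CC → 2 CC, 2 Cc → 4 C_ (out of 4)
R gene: Rr × Rr → 1 RR, 2 Rr, 1 rr → 3 R_ : 1 rr (out of 4)
Genotype classes (out of 4 × 4 = 16): C_R_ = 4×3 = 12; C_rr = 4×1 = 4
Apply the phenotype rules: C_R_ (12) → red; C_rr (4) → yellow
Phenotype counts (out of 16): 12 red, 4 yellow
yellow: 4 out of 16 → fraction 1/4
Expected count = 1/4 × 896 = 224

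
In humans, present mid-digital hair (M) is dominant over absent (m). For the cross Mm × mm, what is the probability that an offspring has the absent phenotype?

Punnett square for Mm × mm:
Offspring genotypes: 2 Mm, 2 mm
Total offspring: 4
Count with target: 2
Probability: 2/4 = 1/2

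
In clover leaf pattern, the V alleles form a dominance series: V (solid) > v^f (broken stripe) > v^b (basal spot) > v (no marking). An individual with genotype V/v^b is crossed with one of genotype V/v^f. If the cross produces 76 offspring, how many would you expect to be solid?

Cross: V/v^b × V/v^f
Allele dominance: V > v^f > v^b > v
Offspring genotypes: 1 V/V, 1 V/v^f, 1 V/v^b, 1 v^f/v^b
Phenotype counts: 3 solid, 1 broken stripe
solid: 3 out of 4 → fraction 3/4
Expected count = 3/4 × 76 = 57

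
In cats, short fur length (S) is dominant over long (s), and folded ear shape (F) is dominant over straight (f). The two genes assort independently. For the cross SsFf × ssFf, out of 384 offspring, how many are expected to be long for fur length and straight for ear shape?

Dihybrid cross SsFf × ssFf — consider each gene separately:
fur length: Ss × ss → 2 Ss, 2 ss → 2 S_ : 2 ss (out of 4)
ear shape: Ff × Ff → 1 FF, 2 Ff, 1 ff → 3 F_ : 1 ff (out of 4)
Looking for: long (ss) and straight (ff)
P(long) = 2/4, P(straight) = 1/4
P(both) = 2/4 × 1/4 = 2/16 = 1/8
Expected count = 1/8 × 384 = 48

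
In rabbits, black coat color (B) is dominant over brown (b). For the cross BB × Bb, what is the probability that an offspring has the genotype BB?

Punnett square for BB × Bb:
Offspring genotypes: 2 BB, 2 Bb
Total offspring: 4
Count with target: 2
Probability: 2/4 = 1/2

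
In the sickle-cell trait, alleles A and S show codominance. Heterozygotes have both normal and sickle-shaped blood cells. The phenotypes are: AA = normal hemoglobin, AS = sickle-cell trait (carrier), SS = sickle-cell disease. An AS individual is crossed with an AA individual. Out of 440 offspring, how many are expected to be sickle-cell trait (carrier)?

Punnett square for AS × AA:
Offspring genotypes: 2 AA, 2 AS
Phenotype counts: 2 normal hemoglobin, 2 sickle-cell trait (carrier)
sickle-cell trait (carrier): 2 out of 4 → fraction 1/2
Expected count = 1/2 × 440 = 220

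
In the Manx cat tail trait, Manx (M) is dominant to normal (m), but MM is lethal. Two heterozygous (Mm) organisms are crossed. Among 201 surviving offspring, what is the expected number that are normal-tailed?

Cross: Mm × Mm
Punnett square offspring (before lethality): 1 MM, 2 Mm, 1 mm
The MM genotype is lethal (embryos die); surviving offspring: 2 Mm, 1 mm
normal-tailed: 1 out of 3 → fraction 1/3
Expected count = 1/3 × 201 = 67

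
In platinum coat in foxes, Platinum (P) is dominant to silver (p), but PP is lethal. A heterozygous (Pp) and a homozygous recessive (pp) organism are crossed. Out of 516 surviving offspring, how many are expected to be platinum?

Cross: Pp × pp
Punnett square offspring (before lethality): 2 Pp, 2 pp
No PP offspring are produced in this cross.
platinum: 2 out of 4 → fraction 1/2
Expected count = 1/2 × 516 = 258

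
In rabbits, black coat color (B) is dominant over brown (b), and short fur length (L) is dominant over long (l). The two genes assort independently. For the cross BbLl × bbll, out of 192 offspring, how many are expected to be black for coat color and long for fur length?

Dihybrid cross BbLl × bbll — consider each gene separately:
coat color: Bb × bb → 2 Bb, 2 bb → 2 B_ : 2 bb (out of 4)
fur length: Ll × ll → 2 Ll, 2 ll → 2 L_ : 2 ll (out of 4)
Looking for: black (B_) and long (ll)
P(black) = 2/4, P(long) = 2/4
P(both) = 2/4 × 2/4 = 4/16 = 1/4
Expected count = 1/4 × 192 = 48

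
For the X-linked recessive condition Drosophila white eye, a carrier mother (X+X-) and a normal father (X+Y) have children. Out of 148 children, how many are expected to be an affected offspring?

Cross: X+X- × X+Y
Offspring: 1 X+X+, 1 X+Y, 1 X+X-, 1 X-Y
Probability of an affected offspring: 1/4
Expected count = 1/4 × 148 = 37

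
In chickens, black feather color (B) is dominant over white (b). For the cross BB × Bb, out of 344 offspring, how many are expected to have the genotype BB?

Punnett square for BB × Bb:
Offspring genotypes: 2 BB, 2 Bb
Total offspring: 4
Count with target: 2
Probability: 2/4 = 1/2
Expected count = 1/2 × 344 = 172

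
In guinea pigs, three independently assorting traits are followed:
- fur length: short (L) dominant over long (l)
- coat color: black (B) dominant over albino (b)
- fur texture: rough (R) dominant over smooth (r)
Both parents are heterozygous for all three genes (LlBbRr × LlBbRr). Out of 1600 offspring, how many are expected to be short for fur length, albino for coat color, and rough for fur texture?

Trihybrid cross: LlBbRr × LlBbRr
Each trait segregates independently with a 3:1 phenotypic ratio, so each gene contributes 3/4 (dominant) or 1/4 (recessive).
Target: short (fur length), albino (coat color), rough (fur texture)
Probability = product of independent per-trait probabilities
= 3/4 × 1/4 × 3/4 = 9/64
Expected count = 9/64 × 1600 = 225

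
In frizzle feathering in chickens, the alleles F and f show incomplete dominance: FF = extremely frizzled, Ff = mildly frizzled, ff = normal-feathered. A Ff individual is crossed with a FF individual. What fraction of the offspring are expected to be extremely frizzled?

Punnett square for Ff × FF:
Offspring genotypes: 2 FF, 2 Ff
Phenotype counts: 2 extremely frizzled, 2 mildly frizzled
extremely frizzled: 2 out of 4
Probability: 2/4 = 1/2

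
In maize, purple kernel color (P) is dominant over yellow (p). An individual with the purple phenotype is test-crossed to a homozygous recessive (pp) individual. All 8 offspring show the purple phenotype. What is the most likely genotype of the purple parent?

Test cross: ? × pp
All offspring are purple.
If the unknown parent were heterozygous (Pp), about half of 8 offspring would be yellow; none are. The unknown parent is most likely homozygous dominant (PP).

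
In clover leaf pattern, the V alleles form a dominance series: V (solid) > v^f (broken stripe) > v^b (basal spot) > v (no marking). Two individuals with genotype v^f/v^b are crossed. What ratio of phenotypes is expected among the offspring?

Cross: v^f/v^b × v^f/v^b
Allele dominance: V > v^f > v^b > v
Offspring genotypes: 1 v^f/v^f, 2 v^f/v^b, 1 v^b/v^b
Phenotype counts: 3 broken stripe, 1 basal spot
Ratio: 3 broken stripe : 1 basal spot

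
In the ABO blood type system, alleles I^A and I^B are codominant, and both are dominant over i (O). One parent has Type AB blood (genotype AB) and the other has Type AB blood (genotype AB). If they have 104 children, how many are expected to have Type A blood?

Cross: AB × AB
Possible offspring genotypes: 1 AA, 2 AB, 1 BB
Blood type counts: 1 Type A, 2 Type AB, 1 Type B
Probability of Type A: 1/4
Expected count = 1/4 × 104 = 26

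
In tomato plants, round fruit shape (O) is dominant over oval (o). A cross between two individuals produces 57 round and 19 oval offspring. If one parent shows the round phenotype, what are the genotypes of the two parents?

Observed offspring: 57 round, 19 oval
The observed ratio simplifies to 3:1. Oval (oo) offspring appear, so each parent must contribute one o allele. The parent stated to show round carries O, so it is Oo. The other parent is then either Oo or oo: Oo × oo would give a 1:1 split, whereas Oo × Oo gives 3:1 — matching the data. So both parents are heterozygous (Oo × Oo).
Parent genotypes: Oo × Oo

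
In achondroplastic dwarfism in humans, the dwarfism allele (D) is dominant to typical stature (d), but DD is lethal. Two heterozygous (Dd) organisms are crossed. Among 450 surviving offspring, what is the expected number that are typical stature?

Cross: Dd × Dd
Punnett square offspring (before lethality): 1 DD, 2 Dd, 1 dd
The DD genotype is lethal (embryos die); surviving offspring: 2 Dd, 1 dd
typical stature: 1 out of 3 → fraction 1/3
Expected count = 1/3 × 450 = 150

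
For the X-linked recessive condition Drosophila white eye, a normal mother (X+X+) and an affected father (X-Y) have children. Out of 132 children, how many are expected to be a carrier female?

Cross: X+X+ × X-Y
Offspring: 2 X+X-, 2 X+Y
Probability of a carrier female: 2/4 = 1/2
Expected count = 1/2 × 132 = 66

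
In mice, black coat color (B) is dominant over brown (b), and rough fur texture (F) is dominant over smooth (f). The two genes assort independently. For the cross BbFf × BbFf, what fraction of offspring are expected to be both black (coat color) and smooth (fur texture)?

Dihybrid cross BbFf × BbFf — consider each gene separately:
coat color: Bb × Bb → 1 BB, 2 Bb, 1 bb → 3 B_ : 1 bb (out of 4)
fur texture: Ff × Ff → 1 FF, 2 Ff, 1 ff → 3 F_ : 1 ff (out of 4)
Looking for: black (B_) and smooth (ff)
P(black) = 3/4, P(smooth) = 1/4
P(both) = 3/4 × 1/4 = 3/16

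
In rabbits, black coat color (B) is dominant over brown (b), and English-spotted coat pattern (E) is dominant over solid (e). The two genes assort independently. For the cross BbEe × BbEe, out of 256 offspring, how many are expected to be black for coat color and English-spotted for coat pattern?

Dihybrid cross BbEe × BbEe — consider each gene separately:
coat color: Bb × Bb → 1 BB, 2 Bb, 1 bb → 3 B_ : 1 bb (out of 4)
coat pattern: Ee × Ee → 1 EE, 2 Ee, 1 ee → 3 E_ : 1 ee (out of 4)
Looking for: black (B_) and English-spotted (E_)
P(black) = 3/4, P(English-spotted) = 3/4
P(both) = 3/4 × 3/4 = 9/16
Expected count = 9/16 × 256 = 144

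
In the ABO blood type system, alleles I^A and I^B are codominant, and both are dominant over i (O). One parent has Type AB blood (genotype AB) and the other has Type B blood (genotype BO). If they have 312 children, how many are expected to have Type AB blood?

Cross: AB × BO
Possible offspring genotypes: 1 AB, 1 AO, 1 BB, 1 BO
Blood type counts: 1 Type AB, 1 Type A, 2 Type B
Probability of Type AB: 1/4
Expected count = 1/4 × 312 = 78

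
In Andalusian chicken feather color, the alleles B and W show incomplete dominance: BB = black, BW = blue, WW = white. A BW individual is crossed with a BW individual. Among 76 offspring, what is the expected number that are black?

Punnett square for BW × BW:
Offspring genotypes: 1 BB, 2 BW, 1 WW
Phenotype counts: 1 black, 2 blue, 1 white
black: 1 out of 4 → fraction 1/4
Expected count = 1/4 × 76 = 19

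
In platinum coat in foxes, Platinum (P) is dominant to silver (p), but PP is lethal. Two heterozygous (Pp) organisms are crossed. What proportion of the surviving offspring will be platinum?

Cross: Pp × Pp
Punnett square offspring (before lethality): 1 PP, 2 Pp, 1 pp
The PP genotype is lethal (embryos die); surviving offspring: 2 Pp, 1 pp
platinum: 2 out of 3
Probability: 2/3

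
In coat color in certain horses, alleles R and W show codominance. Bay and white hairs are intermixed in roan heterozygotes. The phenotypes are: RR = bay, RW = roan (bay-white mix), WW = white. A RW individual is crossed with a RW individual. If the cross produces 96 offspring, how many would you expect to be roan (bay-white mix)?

Punnett square for RW × RW:
Offspring genotypes: 1 RR, 2 RW, 1 WW
Phenotype counts: 1 bay, 2 roan (bay-white mix), 1 white
roan (bay-white mix): 2 out of 4 → fraction 1/2
Expected count = 1/2 × 96 = 48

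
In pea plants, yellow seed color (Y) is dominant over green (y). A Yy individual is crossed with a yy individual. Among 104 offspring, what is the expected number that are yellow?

Punnett square for Yy × yy:
Offspring genotypes: 2 Yy, 2 yy
yellow: 2, green: 2
yellow: 2 out of 4 → fraction 1/2
Expected count = 1/2 × 104 = 52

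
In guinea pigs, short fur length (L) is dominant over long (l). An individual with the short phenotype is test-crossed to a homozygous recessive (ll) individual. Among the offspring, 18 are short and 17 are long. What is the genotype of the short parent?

Test cross: ? × ll
Offspring: 18 short, 17 long — approximately 1:1.
A 1:1 ratio in a test cross indicates the unknown parent is heterozygous (Ll).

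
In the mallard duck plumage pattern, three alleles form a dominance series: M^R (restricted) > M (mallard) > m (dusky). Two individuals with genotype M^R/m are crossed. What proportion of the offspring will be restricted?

Cross: M^R/m × M^R/m
Allele dominance: M^R > M > m
Offspring genotypes: 1 M^R/M^R, 2 M^R/m, 1 m/m
Phenotype counts: 3 restricted, 1 dusky
restricted: 3 out of 4
Probability: 3/4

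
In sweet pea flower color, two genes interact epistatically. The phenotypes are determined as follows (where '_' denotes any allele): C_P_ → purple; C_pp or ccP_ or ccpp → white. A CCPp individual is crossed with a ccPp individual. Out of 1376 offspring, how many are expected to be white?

Cross: CCPp × ccPp — consider each gene separately:
C gene: CC × cc → 4 Cc → 4 C_ (out of 4)
P gene: Pp × Pp → 1 PP, 2 Pp, 1 pp → 3 P_ : 1 pp (out of 4)
Genotype classes (out of 4 × 4 = 16): C_P_ = 4×3 = 12; C_pp = 4×1 = 4
Apply the phenotype rules: C_P_ (12) → purple; C_pp (4) → white
Phenotype counts (out of 16): 12 purple, 4 white
white: 4 out of 16 → fraction 1/4
Expected count = 1/4 × 1376 = 344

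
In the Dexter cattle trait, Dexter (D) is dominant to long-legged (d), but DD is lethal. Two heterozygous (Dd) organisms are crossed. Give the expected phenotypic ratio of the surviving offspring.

Cross: Dd × Dd
Punnett square offspring (before lethality): 1 DD, 2 Dd, 1 dd
The DD genotype is lethal (embryos die); surviving offspring: 2 Dd, 1 dd
Ratio: 2 Dexter (short-legged) : 1 long-legged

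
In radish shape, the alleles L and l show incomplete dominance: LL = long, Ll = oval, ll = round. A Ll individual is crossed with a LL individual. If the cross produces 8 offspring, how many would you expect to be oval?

Punnett square for Ll × LL:
Offspring genotypes: 2 LL, 2 Ll
Phenotype counts: 2 long, 2 oval
oval: 2 out of 4 → fraction 1/2
Expected count = 1/2 × 8 = 4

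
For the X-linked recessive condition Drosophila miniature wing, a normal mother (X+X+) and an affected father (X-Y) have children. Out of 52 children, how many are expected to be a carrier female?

Cross: X+X+ × X-Y
Offspring: 2 X+X-, 2 X+Y
Probability of a carrier female: 2/4 = 1/2
Expected count = 1/2 × 52 = 26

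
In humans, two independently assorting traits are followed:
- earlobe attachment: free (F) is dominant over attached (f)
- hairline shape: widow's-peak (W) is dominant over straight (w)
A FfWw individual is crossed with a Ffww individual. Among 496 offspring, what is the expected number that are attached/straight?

Dihybrid cross FfWw × Ffww — consider each gene separately:
earlobe attachment: Ff × Ff → 1 FF, 2 Ff, 1 ff → 3 F_ : 1 ff (out of 4)
hairline shape: Ww × ww → 2 Ww, 2 ww → 2 W_ : 2 ww (out of 4)
Combine (counts out of 4 × 4 = 16): free/widow's-peak (F_W_) = 3×2 = 6; free/straight (F_ww) = 3×2 = 6; attached/widow's-peak (ffW_) = 1×2 = 2; attached/straight (ffww) = 1×2 = 2
Phenotype counts (out of 16): 6 free/widow's-peak, 6 free/straight, 2 attached/widow's-peak, 2 attached/straight
attached/straight: 2 out of 16 → fraction 1/8
Expected count = 1/8 × 496 = 62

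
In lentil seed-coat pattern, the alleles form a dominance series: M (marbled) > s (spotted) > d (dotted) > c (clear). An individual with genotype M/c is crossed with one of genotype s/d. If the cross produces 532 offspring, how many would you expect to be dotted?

Cross: M/c × s/d
Allele dominance: M > s > d > c
Offspring genotypes: 1 M/s, 1 M/d, 1 s/c, 1 d/c
Phenotype counts: 2 marbled, 1 spotted, 1 dotted
dotted: 1 out of 4 → fraction 1/4
Expected count = 1/4 × 532 = 133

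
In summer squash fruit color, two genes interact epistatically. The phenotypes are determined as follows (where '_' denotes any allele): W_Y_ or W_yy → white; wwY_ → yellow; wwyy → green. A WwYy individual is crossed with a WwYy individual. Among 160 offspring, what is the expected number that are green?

Cross: WwYy × WwYy — consider each gene separately:
W gene: Ww × Ww → 1 WW, 2 Ww, 1 ww → 3 W_ : 1 ww (out of 4)
Y gene: Yy × Yy → 1 YY, 2 Yy, 1 yy → 3 Y_ : 1 yy (out of 4)
Genotype classes (out of 4 × 4 = 16): W_Y_ = 3×3 = 9; W_yy = 3×1 = 3; wwY_ = 1×3 = 3; wwyy = 1×1 = 1
Apply the phenotype rules: W_Y_ (9) + W_yy (3) → white; wwY_ (3) → yellow; wwyy (1) → green
Phenotype counts (out of 16): 12 white, 3 yellow, 1 green
green: 1 out of 16 → fraction 1/16
Expected count = 1/16 × 160 = 10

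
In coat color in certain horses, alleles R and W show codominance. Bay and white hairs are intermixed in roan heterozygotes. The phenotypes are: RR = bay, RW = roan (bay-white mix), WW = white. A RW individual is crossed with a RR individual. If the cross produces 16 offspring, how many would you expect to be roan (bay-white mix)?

Punnett square for RW × RR:
Offspring genotypes: 2 RR, 2 RW
Phenotype counts: 2 bay, 2 roan (bay-white mix)
roan (bay-white mix): 2 out of 4 → fraction 1/2
Expected count = 1/2 × 16 = 8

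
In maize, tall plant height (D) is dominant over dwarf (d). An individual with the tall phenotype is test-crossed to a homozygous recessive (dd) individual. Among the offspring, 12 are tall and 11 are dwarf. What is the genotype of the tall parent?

Test cross: ? × dd
Offspring: 12 tall, 11 dwarf — approximately 1:1.
A 1:1 ratio in a test cross indicates the unknown parent is heterozygous (Dd).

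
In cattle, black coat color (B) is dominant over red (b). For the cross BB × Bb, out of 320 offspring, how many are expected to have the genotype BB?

Punnett square for BB × Bb:
Offspring genotypes: 2 BB, 2 Bb
Total offspring: 4
Count with target: 2
Probability: 2/4 = 1/2
Expected count = 1/2 × 320 = 160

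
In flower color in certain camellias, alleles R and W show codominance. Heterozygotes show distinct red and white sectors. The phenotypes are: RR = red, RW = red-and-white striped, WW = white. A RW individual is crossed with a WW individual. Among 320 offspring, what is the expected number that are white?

Punnett square for RW × WW:
Offspring genotypes: 2 RW, 2 WW
Phenotype counts: 2 red-and-white striped, 2 white
white: 2 out of 4 → fraction 1/2
Expected count = 1/2 × 320 = 160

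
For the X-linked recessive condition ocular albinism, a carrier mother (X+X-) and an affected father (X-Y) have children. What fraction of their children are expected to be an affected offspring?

Cross: X+X- × X-Y
Offspring: 1 X+X-, 1 X+Y, 1 X-X-, 1 X-Y
Probability of an affected offspring: 2/4 = 1/2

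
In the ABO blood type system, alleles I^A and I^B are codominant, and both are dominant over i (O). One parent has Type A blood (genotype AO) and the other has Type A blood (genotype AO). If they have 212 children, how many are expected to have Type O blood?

Cross: AO × AO
Possible offspring genotypes: 1 AA, 2 AO, 1 OO
Blood type counts: 3 Type A, 1 Type O
Probability of Type O: 1/4
Expected count = 1/4 × 212 = 53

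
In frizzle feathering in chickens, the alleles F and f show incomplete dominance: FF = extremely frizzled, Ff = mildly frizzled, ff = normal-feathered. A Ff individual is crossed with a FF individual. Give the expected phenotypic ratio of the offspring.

Punnett square for Ff × FF:
Offspring genotypes: 2 FF, 2 Ff
Phenotype counts: 2 extremely frizzled, 2 mildly frizzled
Ratio: 1 extremely frizzled : 1 mildly frizzled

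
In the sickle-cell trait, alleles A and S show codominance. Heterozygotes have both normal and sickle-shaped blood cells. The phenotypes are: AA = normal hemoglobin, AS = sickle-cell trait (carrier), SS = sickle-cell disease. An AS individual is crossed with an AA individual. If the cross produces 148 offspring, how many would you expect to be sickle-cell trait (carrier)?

Punnett square for AS × AA:
Offspring genotypes: 2 AA, 2 AS
Phenotype counts: 2 normal hemoglobin, 2 sickle-cell trait (carrier)
sickle-cell trait (carrier): 2 out of 4 → fraction 1/2
Expected count = 1/2 × 148 = 74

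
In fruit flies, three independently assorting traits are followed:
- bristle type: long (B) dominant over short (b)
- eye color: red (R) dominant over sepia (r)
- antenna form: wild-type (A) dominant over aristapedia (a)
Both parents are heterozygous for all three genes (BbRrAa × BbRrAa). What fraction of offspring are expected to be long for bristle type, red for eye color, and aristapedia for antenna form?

Trihybrid cross: BbRrAa × BbRrAa
Each trait segregates independently with a 3:1 phenotypic ratio, so each gene contributes 3/4 (dominant) or 1/4 (recessive).
Target: long (bristle type), red (eye color), aristapedia (antenna form)
Probability = product of independent per-trait probabilities
= 3/4 × 3/4 × 1/4 = 9/64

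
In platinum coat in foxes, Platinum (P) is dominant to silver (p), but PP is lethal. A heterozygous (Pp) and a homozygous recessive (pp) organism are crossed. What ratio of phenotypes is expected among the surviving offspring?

Cross: Pp × pp
Punnett square offspring (before lethality): 2 Pp, 2 pp
No PP offspring are produced in this cross.
Ratio: 1 platinum : 1 silver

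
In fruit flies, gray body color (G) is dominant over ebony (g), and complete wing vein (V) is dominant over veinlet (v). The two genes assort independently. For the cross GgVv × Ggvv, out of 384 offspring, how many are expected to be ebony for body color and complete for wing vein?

Dihybrid cross GgVv × Ggvv — consider each gene separately:
body color: Gg × Gg → 1 GG, 2 Gg, 1 gg → 3 G_ : 1 gg (out of 4)
wing vein: Vv × vv → 2 Vv, 2 vv → 2 V_ : 2 vv (out of 4)
Looking for: ebony (gg) and complete (V_)
P(ebony) = 1/4, P(complete) = 2/4
P(both) = 1/4 × 2/4 = 2/16 = 1/8
Expected count = 1/8 × 384 = 48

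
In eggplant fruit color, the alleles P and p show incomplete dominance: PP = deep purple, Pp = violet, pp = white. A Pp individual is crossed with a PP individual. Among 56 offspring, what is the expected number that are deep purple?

Punnett square for Pp × PP:
Offspring genotypes: 2 PP, 2 Pp
Phenotype counts: 2 deep purple, 2 violet
deep purple: 2 out of 4 → fraction 1/2
Expected count = 1/2 × 56 = 28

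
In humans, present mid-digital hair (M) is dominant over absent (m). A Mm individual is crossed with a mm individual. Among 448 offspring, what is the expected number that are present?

Punnett square for Mm × mm:
Offspring genotypes: 2 Mm, 2 mm
present: 2, absent: 2
present: 2 out of 4 → fraction 1/2
Expected count = 1/2 × 448 = 224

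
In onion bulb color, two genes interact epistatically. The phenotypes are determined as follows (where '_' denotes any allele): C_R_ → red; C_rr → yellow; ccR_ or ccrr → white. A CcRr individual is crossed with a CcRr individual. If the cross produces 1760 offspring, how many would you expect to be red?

Cross: CcRr × CcRr — consider each gene separately:
C gene: Cc × Cc → 1 CC, 2 Cc, 1 cc → 3 C_ : 1 cc (out of 4)
R gene: Rr × Rr → 1 RR, 2 Rr, 1 rr → 3 R_ : 1 rr (out of 4)
Genotype classes (out of 4 × 4 = 16): C_R_ = 3×3 = 9; C_rr = 3×1 = 3; ccR_ = 1×3 = 3; ccrr = 1×1 = 1
Apply the phenotype rules: C_R_ (9) → red; C_rr (3) → yellow; ccR_ (3) + ccrr (1) → white
Phenotype counts (out of 16): 9 red, 3 yellow, 4 white
red: 9 out of 16 → fraction 9/16
Expected count = 9/16 × 1760 = 990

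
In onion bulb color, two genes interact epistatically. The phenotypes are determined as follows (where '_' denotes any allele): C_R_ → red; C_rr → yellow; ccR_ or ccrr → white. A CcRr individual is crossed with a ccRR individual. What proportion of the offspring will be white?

Cross: CcRr × ccRR — consider each gene separately:
C gene: Cc × cc → 2 Cc, 2 cc → 2 C_ : 2 cc (out of 4)
R gene: Rr × RR → 2 RR, 2 Rr → 4 R_ (out of 4)
Genotype classes (out of 4 × 4 = 16): C_R_ = 2×4 = 8; ccR_ = 2×4 = 8
Apply the phenotype rules: C_R_ (8) → red; ccR_ (8) → white
Phenotype counts (out of 16): 8 red, 8 white
white: 8 out of 16
Probability: 8/16 = 1/2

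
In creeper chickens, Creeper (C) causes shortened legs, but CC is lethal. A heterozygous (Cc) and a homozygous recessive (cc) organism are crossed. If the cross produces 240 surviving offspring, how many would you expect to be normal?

Cross: Cc × cc
Punnett square offspring (before lethality): 2 Cc, 2 cc
No CC offspring are produced in this cross.
normal: 2 out of 4 → fraction 1/2
Expected count = 1/2 × 240 = 120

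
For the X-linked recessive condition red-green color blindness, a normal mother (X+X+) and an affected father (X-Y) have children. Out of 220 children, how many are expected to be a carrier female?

Cross: X+X+ × X-Y
Offspring: 2 X+X-, 2 X+Y
Probability of a carrier female: 2/4 = 1/2
Expected count = 1/2 × 220 = 110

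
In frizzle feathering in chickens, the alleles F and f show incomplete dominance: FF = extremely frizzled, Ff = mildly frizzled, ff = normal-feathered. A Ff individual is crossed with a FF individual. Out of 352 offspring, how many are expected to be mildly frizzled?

Punnett square for Ff × FF:
Offspring genotypes: 2 FF, 2 Ff
Phenotype counts: 2 extremely frizzled, 2 mildly frizzled
mildly frizzled: 2 out of 4 → fraction 1/2
Expected count = 1/2 × 352 = 176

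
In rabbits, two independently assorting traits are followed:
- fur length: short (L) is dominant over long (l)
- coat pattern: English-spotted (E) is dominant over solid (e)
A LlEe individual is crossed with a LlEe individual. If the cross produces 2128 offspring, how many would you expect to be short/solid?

Dihybrid cross LlEe × LlEe — consider each gene separately:
fur length: Ll × Ll → 1 LL, 2 Ll, 1 ll → 3 L_ : 1 ll (out of 4)
coat pattern: Ee × Ee → 1 EE, 2 Ee, 1 ee → 3 E_ : 1 ee (out of 4)
Combine (counts out of 4 × 4 = 16): short/English-spotted (L_E_) = 3×3 = 9; short/solid (L_ee) = 3×1 = 3; long/English-spotted (llE_) = 1×3 = 3; long/solid (llee) = 1×1 = 1
Phenotype counts (out of 16): 9 short/English-spotted, 3 short/solid, 3 long/English-spotted, 1 long/solid
short/solid: 3 out of 16 → fraction 3/16
Expected count = 3/16 × 2128 = 399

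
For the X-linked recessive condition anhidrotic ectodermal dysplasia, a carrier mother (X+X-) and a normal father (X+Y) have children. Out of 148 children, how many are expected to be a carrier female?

Cross: X+X- × X+Y
Offspring: 1 X+X+, 1 X+Y, 1 X+X-, 1 X-Y
Probability of a carrier female: 1/4
Expected count = 1/4 × 148 = 37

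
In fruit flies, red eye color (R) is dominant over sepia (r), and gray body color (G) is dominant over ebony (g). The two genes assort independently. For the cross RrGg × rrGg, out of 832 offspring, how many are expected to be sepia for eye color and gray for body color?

Dihybrid cross RrGg × rrGg — consider each gene separately:
eye color: Rr × rr → 2 Rr, 2 rr → 2 R_ : 2 rr (out of 4)
body color: Gg × Gg → 1 GG, 2 Gg, 1 gg → 3 G_ : 1 gg (out of 4)
Looking for: sepia (rr) and gray (G_)
P(sepia) = 2/4, P(gray) = 3/4
P(both) = 2/4 × 3/4 = 6/16 = 3/8
Expected count = 3/8 × 832 = 312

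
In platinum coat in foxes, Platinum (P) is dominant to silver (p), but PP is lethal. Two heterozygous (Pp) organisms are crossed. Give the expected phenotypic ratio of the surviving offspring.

Cross: Pp × Pp
Punnett square offspring (before lethality): 1 PP, 2 Pp, 1 pp
The PP genotype is lethal (embryos die); surviving offspring: 2 Pp, 1 pp
Ratio: 2 platinum : 1 silver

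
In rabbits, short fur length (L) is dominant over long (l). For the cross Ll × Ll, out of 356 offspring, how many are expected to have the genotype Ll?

Punnett square for Ll × Ll:
Offspring genotypes: 1 LL, 2 Ll, 1 ll
Total offspring: 4
Count with target: 2
Probability: 2/4 = 1/2
Expected count = 1/2 × 356 = 178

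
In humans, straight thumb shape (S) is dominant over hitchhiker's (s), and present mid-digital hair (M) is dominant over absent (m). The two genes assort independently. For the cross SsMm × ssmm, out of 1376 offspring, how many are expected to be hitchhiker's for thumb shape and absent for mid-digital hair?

Dihybrid cross SsMm × ssmm — consider each gene separately:
thumb shape: Ss × ss → 2 Ss, 2 ss → 2 S_ : 2 ss (out of 4)
mid-digital hair: Mm × mm → 2 Mm, 2 mm → 2 M_ : 2 mm (out of 4)
Looking for: hitchhiker's (ss) and absent (mm)
P(hitchhiker's) = 2/4, P(absent) = 2/4
P(both) = 2/4 × 2/4 = 4/16 = 1/4
Expected count = 1/4 × 1376 = 344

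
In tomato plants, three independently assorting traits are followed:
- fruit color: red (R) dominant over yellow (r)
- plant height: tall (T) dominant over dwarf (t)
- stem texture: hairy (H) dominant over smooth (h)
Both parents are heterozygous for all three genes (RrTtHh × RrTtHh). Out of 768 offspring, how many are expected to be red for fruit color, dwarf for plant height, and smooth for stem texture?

Trihybrid cross: RrTtHh × RrTtHh
Each trait segregates independently with a 3:1 phenotypic ratio, so each gene contributes 3/4 (dominant) or 1/4 (recessive).
Target: red (fruit color), dwarf (plant height), smooth (stem texture)
Probability = product of independent per-trait probabilities
= 3/4 × 1/4 × 1/4 = 3/64
Expected count = 3/64 × 768 = 36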